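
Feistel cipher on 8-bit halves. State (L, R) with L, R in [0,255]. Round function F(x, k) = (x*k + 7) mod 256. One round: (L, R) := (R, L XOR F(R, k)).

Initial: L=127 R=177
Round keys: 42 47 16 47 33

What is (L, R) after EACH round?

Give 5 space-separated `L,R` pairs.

Answer: 177,110 110,136 136,233 233,70 70,228

Derivation:
Round 1 (k=42): L=177 R=110
Round 2 (k=47): L=110 R=136
Round 3 (k=16): L=136 R=233
Round 4 (k=47): L=233 R=70
Round 5 (k=33): L=70 R=228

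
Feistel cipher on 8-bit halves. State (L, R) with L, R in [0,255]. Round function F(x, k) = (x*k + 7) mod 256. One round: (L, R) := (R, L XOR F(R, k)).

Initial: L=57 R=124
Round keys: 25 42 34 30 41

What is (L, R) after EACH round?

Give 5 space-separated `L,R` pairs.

Answer: 124,26 26,55 55,79 79,126 126,122

Derivation:
Round 1 (k=25): L=124 R=26
Round 2 (k=42): L=26 R=55
Round 3 (k=34): L=55 R=79
Round 4 (k=30): L=79 R=126
Round 5 (k=41): L=126 R=122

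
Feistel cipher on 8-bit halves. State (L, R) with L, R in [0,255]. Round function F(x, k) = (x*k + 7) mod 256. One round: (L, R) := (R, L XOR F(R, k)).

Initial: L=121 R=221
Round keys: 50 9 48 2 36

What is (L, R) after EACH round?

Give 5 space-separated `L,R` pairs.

Round 1 (k=50): L=221 R=72
Round 2 (k=9): L=72 R=82
Round 3 (k=48): L=82 R=47
Round 4 (k=2): L=47 R=55
Round 5 (k=36): L=55 R=236

Answer: 221,72 72,82 82,47 47,55 55,236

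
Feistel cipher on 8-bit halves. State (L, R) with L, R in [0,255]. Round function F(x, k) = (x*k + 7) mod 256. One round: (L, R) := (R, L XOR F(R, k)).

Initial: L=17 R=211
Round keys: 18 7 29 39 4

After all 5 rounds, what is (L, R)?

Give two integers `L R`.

Round 1 (k=18): L=211 R=204
Round 2 (k=7): L=204 R=72
Round 3 (k=29): L=72 R=227
Round 4 (k=39): L=227 R=212
Round 5 (k=4): L=212 R=180

Answer: 212 180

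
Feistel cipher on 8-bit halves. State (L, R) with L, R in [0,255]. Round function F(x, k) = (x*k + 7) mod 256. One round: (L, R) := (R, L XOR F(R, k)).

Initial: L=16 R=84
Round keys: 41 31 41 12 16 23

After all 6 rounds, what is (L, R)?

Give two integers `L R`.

Round 1 (k=41): L=84 R=107
Round 2 (k=31): L=107 R=168
Round 3 (k=41): L=168 R=132
Round 4 (k=12): L=132 R=159
Round 5 (k=16): L=159 R=115
Round 6 (k=23): L=115 R=195

Answer: 115 195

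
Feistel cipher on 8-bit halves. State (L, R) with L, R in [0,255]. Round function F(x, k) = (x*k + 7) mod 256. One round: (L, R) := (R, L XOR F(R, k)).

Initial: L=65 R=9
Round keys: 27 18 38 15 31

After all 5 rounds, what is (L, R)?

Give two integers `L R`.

Answer: 71 68

Derivation:
Round 1 (k=27): L=9 R=187
Round 2 (k=18): L=187 R=36
Round 3 (k=38): L=36 R=228
Round 4 (k=15): L=228 R=71
Round 5 (k=31): L=71 R=68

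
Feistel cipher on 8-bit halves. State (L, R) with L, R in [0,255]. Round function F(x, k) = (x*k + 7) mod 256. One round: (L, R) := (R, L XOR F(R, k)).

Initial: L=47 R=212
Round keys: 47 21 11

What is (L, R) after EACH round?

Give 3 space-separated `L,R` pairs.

Round 1 (k=47): L=212 R=220
Round 2 (k=21): L=220 R=199
Round 3 (k=11): L=199 R=72

Answer: 212,220 220,199 199,72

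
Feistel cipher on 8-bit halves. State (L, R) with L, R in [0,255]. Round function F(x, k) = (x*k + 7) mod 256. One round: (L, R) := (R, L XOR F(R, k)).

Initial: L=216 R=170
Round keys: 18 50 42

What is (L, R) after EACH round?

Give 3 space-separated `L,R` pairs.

Round 1 (k=18): L=170 R=35
Round 2 (k=50): L=35 R=119
Round 3 (k=42): L=119 R=174

Answer: 170,35 35,119 119,174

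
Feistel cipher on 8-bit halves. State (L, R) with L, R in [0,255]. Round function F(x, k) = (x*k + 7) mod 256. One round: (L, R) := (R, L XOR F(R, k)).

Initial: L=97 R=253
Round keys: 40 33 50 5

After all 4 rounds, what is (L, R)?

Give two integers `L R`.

Round 1 (k=40): L=253 R=238
Round 2 (k=33): L=238 R=72
Round 3 (k=50): L=72 R=249
Round 4 (k=5): L=249 R=172

Answer: 249 172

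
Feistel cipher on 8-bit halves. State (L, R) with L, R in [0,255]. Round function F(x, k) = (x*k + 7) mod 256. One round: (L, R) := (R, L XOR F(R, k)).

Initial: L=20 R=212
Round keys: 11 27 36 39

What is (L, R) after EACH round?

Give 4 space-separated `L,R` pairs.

Round 1 (k=11): L=212 R=55
Round 2 (k=27): L=55 R=0
Round 3 (k=36): L=0 R=48
Round 4 (k=39): L=48 R=87

Answer: 212,55 55,0 0,48 48,87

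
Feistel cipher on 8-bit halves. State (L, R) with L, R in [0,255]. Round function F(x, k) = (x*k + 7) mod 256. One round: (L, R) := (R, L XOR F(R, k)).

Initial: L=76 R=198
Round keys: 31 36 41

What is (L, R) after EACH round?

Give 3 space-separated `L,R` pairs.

Answer: 198,77 77,29 29,225

Derivation:
Round 1 (k=31): L=198 R=77
Round 2 (k=36): L=77 R=29
Round 3 (k=41): L=29 R=225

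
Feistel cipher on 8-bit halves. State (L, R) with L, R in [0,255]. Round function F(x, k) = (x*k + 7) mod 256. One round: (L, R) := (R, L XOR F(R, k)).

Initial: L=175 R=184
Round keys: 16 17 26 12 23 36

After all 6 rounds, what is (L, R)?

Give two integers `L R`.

Round 1 (k=16): L=184 R=40
Round 2 (k=17): L=40 R=23
Round 3 (k=26): L=23 R=117
Round 4 (k=12): L=117 R=148
Round 5 (k=23): L=148 R=38
Round 6 (k=36): L=38 R=203

Answer: 38 203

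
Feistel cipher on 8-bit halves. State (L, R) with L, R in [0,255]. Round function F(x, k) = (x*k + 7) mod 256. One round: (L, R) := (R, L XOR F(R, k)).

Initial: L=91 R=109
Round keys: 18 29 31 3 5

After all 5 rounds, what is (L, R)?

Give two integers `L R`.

Answer: 6 108

Derivation:
Round 1 (k=18): L=109 R=234
Round 2 (k=29): L=234 R=228
Round 3 (k=31): L=228 R=73
Round 4 (k=3): L=73 R=6
Round 5 (k=5): L=6 R=108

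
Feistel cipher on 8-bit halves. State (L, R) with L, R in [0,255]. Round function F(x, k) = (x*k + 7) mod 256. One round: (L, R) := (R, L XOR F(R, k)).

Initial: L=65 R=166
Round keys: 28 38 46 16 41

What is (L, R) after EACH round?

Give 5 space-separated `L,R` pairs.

Round 1 (k=28): L=166 R=110
Round 2 (k=38): L=110 R=253
Round 3 (k=46): L=253 R=19
Round 4 (k=16): L=19 R=202
Round 5 (k=41): L=202 R=114

Answer: 166,110 110,253 253,19 19,202 202,114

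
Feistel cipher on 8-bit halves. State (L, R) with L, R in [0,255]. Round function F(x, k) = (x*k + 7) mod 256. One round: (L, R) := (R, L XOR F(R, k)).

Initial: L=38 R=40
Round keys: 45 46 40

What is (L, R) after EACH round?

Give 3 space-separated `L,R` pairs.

Round 1 (k=45): L=40 R=41
Round 2 (k=46): L=41 R=77
Round 3 (k=40): L=77 R=38

Answer: 40,41 41,77 77,38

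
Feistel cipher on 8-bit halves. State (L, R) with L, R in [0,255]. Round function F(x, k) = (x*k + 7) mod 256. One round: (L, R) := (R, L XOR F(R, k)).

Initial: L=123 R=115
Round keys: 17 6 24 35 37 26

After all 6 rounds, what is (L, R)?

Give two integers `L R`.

Answer: 76 248

Derivation:
Round 1 (k=17): L=115 R=209
Round 2 (k=6): L=209 R=158
Round 3 (k=24): L=158 R=6
Round 4 (k=35): L=6 R=71
Round 5 (k=37): L=71 R=76
Round 6 (k=26): L=76 R=248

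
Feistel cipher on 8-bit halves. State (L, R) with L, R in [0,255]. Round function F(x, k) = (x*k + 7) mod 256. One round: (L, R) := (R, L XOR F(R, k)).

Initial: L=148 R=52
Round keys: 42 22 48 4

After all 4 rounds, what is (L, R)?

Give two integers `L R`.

Round 1 (k=42): L=52 R=27
Round 2 (k=22): L=27 R=109
Round 3 (k=48): L=109 R=108
Round 4 (k=4): L=108 R=218

Answer: 108 218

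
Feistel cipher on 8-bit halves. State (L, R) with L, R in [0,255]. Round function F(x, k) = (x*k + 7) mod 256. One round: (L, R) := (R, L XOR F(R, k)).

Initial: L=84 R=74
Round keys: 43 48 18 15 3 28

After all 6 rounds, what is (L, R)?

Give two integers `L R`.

Answer: 181 185

Derivation:
Round 1 (k=43): L=74 R=33
Round 2 (k=48): L=33 R=125
Round 3 (k=18): L=125 R=240
Round 4 (k=15): L=240 R=106
Round 5 (k=3): L=106 R=181
Round 6 (k=28): L=181 R=185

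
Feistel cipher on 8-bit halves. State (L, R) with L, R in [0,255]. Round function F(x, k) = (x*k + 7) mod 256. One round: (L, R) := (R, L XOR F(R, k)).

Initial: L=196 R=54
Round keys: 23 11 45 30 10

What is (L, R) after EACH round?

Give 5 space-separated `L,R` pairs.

Answer: 54,37 37,168 168,170 170,91 91,63

Derivation:
Round 1 (k=23): L=54 R=37
Round 2 (k=11): L=37 R=168
Round 3 (k=45): L=168 R=170
Round 4 (k=30): L=170 R=91
Round 5 (k=10): L=91 R=63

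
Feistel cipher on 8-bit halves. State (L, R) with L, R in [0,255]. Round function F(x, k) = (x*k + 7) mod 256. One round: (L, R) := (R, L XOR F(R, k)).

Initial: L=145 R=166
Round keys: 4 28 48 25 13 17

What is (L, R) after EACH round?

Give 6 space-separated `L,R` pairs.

Answer: 166,14 14,41 41,185 185,49 49,61 61,37

Derivation:
Round 1 (k=4): L=166 R=14
Round 2 (k=28): L=14 R=41
Round 3 (k=48): L=41 R=185
Round 4 (k=25): L=185 R=49
Round 5 (k=13): L=49 R=61
Round 6 (k=17): L=61 R=37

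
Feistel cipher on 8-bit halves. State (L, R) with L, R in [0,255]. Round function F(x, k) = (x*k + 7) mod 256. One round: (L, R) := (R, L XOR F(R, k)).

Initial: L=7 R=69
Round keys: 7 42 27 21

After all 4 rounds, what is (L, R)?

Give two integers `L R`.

Answer: 198 233

Derivation:
Round 1 (k=7): L=69 R=237
Round 2 (k=42): L=237 R=172
Round 3 (k=27): L=172 R=198
Round 4 (k=21): L=198 R=233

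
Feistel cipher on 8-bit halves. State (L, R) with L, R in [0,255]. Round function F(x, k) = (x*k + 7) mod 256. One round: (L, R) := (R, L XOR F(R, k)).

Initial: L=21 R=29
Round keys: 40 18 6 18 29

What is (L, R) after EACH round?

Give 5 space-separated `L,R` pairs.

Answer: 29,154 154,198 198,49 49,191 191,155

Derivation:
Round 1 (k=40): L=29 R=154
Round 2 (k=18): L=154 R=198
Round 3 (k=6): L=198 R=49
Round 4 (k=18): L=49 R=191
Round 5 (k=29): L=191 R=155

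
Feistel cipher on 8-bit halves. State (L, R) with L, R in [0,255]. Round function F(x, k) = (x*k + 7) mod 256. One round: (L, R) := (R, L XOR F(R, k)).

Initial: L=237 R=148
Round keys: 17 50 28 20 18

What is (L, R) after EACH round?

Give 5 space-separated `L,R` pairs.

Answer: 148,54 54,7 7,253 253,204 204,162

Derivation:
Round 1 (k=17): L=148 R=54
Round 2 (k=50): L=54 R=7
Round 3 (k=28): L=7 R=253
Round 4 (k=20): L=253 R=204
Round 5 (k=18): L=204 R=162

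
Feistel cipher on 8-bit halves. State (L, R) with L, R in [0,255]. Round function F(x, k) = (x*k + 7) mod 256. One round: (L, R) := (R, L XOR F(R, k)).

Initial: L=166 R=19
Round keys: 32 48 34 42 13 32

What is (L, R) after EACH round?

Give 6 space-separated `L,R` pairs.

Answer: 19,193 193,36 36,14 14,119 119,28 28,240

Derivation:
Round 1 (k=32): L=19 R=193
Round 2 (k=48): L=193 R=36
Round 3 (k=34): L=36 R=14
Round 4 (k=42): L=14 R=119
Round 5 (k=13): L=119 R=28
Round 6 (k=32): L=28 R=240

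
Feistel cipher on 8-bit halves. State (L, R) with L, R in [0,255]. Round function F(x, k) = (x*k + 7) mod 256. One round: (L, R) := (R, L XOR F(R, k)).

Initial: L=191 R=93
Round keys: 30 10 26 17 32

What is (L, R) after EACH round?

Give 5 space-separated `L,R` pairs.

Round 1 (k=30): L=93 R=82
Round 2 (k=10): L=82 R=102
Round 3 (k=26): L=102 R=49
Round 4 (k=17): L=49 R=46
Round 5 (k=32): L=46 R=246

Answer: 93,82 82,102 102,49 49,46 46,246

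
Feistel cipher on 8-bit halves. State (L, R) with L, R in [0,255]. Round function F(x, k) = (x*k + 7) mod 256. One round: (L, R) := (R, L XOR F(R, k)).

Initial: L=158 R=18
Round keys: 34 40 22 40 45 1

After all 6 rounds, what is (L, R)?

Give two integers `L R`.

Answer: 169 106

Derivation:
Round 1 (k=34): L=18 R=245
Round 2 (k=40): L=245 R=93
Round 3 (k=22): L=93 R=240
Round 4 (k=40): L=240 R=218
Round 5 (k=45): L=218 R=169
Round 6 (k=1): L=169 R=106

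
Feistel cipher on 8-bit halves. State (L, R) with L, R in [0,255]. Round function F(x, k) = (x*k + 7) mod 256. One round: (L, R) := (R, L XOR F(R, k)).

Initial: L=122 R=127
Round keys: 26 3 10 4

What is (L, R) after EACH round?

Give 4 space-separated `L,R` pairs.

Round 1 (k=26): L=127 R=151
Round 2 (k=3): L=151 R=179
Round 3 (k=10): L=179 R=146
Round 4 (k=4): L=146 R=252

Answer: 127,151 151,179 179,146 146,252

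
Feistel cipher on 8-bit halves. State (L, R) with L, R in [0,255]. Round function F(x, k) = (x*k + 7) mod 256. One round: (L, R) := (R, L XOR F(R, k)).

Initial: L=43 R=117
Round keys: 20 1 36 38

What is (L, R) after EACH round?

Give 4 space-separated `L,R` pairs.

Round 1 (k=20): L=117 R=0
Round 2 (k=1): L=0 R=114
Round 3 (k=36): L=114 R=15
Round 4 (k=38): L=15 R=51

Answer: 117,0 0,114 114,15 15,51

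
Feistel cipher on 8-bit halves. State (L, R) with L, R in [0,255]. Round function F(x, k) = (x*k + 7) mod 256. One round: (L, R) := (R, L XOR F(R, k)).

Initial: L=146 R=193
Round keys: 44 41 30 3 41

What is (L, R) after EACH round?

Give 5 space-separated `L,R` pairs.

Round 1 (k=44): L=193 R=161
Round 2 (k=41): L=161 R=17
Round 3 (k=30): L=17 R=164
Round 4 (k=3): L=164 R=226
Round 5 (k=41): L=226 R=157

Answer: 193,161 161,17 17,164 164,226 226,157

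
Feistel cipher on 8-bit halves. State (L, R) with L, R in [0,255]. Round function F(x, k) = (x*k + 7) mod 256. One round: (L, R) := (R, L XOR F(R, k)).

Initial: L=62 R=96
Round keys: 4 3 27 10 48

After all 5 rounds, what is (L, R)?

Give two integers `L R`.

Answer: 157 99

Derivation:
Round 1 (k=4): L=96 R=185
Round 2 (k=3): L=185 R=82
Round 3 (k=27): L=82 R=20
Round 4 (k=10): L=20 R=157
Round 5 (k=48): L=157 R=99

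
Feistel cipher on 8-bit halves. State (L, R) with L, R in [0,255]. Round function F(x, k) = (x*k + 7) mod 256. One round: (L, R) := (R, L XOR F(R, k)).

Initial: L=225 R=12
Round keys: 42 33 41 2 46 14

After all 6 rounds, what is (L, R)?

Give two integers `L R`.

Round 1 (k=42): L=12 R=30
Round 2 (k=33): L=30 R=233
Round 3 (k=41): L=233 R=70
Round 4 (k=2): L=70 R=122
Round 5 (k=46): L=122 R=181
Round 6 (k=14): L=181 R=151

Answer: 181 151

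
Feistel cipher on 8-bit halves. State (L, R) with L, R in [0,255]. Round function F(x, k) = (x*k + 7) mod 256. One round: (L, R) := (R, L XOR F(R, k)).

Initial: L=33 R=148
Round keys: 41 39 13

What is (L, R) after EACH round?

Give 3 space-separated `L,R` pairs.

Round 1 (k=41): L=148 R=154
Round 2 (k=39): L=154 R=233
Round 3 (k=13): L=233 R=70

Answer: 148,154 154,233 233,70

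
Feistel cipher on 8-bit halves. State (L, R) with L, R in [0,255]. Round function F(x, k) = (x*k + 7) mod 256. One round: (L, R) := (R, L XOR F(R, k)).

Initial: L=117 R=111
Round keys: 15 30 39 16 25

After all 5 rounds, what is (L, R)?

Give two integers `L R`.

Round 1 (k=15): L=111 R=253
Round 2 (k=30): L=253 R=194
Round 3 (k=39): L=194 R=104
Round 4 (k=16): L=104 R=69
Round 5 (k=25): L=69 R=172

Answer: 69 172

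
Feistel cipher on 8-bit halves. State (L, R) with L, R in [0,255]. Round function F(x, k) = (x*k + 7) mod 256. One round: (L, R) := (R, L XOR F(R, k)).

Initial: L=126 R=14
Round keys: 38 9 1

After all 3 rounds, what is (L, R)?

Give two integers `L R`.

Answer: 154 196

Derivation:
Round 1 (k=38): L=14 R=101
Round 2 (k=9): L=101 R=154
Round 3 (k=1): L=154 R=196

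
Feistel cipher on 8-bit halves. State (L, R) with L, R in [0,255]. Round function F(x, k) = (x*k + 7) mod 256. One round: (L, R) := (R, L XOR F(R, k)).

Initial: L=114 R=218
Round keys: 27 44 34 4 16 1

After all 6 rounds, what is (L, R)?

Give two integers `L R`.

Round 1 (k=27): L=218 R=119
Round 2 (k=44): L=119 R=161
Round 3 (k=34): L=161 R=30
Round 4 (k=4): L=30 R=222
Round 5 (k=16): L=222 R=249
Round 6 (k=1): L=249 R=222

Answer: 249 222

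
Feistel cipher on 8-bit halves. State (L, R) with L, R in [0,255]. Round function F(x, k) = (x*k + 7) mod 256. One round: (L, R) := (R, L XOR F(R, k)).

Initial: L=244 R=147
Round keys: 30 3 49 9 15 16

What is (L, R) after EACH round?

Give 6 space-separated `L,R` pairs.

Round 1 (k=30): L=147 R=181
Round 2 (k=3): L=181 R=181
Round 3 (k=49): L=181 R=25
Round 4 (k=9): L=25 R=93
Round 5 (k=15): L=93 R=99
Round 6 (k=16): L=99 R=106

Answer: 147,181 181,181 181,25 25,93 93,99 99,106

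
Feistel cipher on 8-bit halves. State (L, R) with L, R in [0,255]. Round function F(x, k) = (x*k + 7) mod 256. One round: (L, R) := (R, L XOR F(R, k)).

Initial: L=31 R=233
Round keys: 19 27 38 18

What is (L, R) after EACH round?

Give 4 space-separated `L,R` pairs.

Round 1 (k=19): L=233 R=77
Round 2 (k=27): L=77 R=207
Round 3 (k=38): L=207 R=140
Round 4 (k=18): L=140 R=16

Answer: 233,77 77,207 207,140 140,16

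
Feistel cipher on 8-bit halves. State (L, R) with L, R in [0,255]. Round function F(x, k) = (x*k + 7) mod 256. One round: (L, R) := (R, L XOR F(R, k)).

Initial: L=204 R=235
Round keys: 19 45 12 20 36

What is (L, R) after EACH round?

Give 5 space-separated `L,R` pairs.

Answer: 235,180 180,64 64,179 179,67 67,192

Derivation:
Round 1 (k=19): L=235 R=180
Round 2 (k=45): L=180 R=64
Round 3 (k=12): L=64 R=179
Round 4 (k=20): L=179 R=67
Round 5 (k=36): L=67 R=192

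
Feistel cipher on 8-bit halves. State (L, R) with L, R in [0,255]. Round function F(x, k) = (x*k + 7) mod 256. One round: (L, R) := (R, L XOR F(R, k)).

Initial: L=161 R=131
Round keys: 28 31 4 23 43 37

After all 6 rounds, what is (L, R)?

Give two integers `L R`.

Round 1 (k=28): L=131 R=250
Round 2 (k=31): L=250 R=206
Round 3 (k=4): L=206 R=197
Round 4 (k=23): L=197 R=116
Round 5 (k=43): L=116 R=70
Round 6 (k=37): L=70 R=81

Answer: 70 81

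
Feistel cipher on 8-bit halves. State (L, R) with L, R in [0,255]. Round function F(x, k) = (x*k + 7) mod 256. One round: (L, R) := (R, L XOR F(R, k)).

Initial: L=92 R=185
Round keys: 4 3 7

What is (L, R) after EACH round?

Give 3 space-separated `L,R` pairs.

Answer: 185,183 183,149 149,173

Derivation:
Round 1 (k=4): L=185 R=183
Round 2 (k=3): L=183 R=149
Round 3 (k=7): L=149 R=173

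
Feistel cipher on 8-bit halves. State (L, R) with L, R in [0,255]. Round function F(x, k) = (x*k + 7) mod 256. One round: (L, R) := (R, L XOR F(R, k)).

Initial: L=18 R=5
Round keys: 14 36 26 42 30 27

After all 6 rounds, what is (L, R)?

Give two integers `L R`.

Answer: 137 195

Derivation:
Round 1 (k=14): L=5 R=95
Round 2 (k=36): L=95 R=102
Round 3 (k=26): L=102 R=60
Round 4 (k=42): L=60 R=185
Round 5 (k=30): L=185 R=137
Round 6 (k=27): L=137 R=195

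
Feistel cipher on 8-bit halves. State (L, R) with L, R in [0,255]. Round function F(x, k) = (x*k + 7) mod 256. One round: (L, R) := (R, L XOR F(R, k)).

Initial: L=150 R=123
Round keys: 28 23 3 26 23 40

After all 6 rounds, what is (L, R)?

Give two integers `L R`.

Round 1 (k=28): L=123 R=237
Round 2 (k=23): L=237 R=41
Round 3 (k=3): L=41 R=111
Round 4 (k=26): L=111 R=100
Round 5 (k=23): L=100 R=108
Round 6 (k=40): L=108 R=131

Answer: 108 131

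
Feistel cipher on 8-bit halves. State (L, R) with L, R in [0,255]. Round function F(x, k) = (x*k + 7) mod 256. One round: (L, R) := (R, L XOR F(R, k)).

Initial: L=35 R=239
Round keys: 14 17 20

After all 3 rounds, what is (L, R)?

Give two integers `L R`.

Answer: 14 37

Derivation:
Round 1 (k=14): L=239 R=58
Round 2 (k=17): L=58 R=14
Round 3 (k=20): L=14 R=37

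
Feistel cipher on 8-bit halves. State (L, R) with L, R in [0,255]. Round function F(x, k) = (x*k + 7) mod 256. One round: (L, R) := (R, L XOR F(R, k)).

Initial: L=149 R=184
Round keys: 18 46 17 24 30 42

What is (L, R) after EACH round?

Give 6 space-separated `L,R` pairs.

Round 1 (k=18): L=184 R=98
Round 2 (k=46): L=98 R=27
Round 3 (k=17): L=27 R=176
Round 4 (k=24): L=176 R=156
Round 5 (k=30): L=156 R=255
Round 6 (k=42): L=255 R=65

Answer: 184,98 98,27 27,176 176,156 156,255 255,65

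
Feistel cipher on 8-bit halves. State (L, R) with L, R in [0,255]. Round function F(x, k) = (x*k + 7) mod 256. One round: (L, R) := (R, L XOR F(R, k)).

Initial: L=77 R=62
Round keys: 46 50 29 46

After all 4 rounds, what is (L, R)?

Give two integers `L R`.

Answer: 38 22

Derivation:
Round 1 (k=46): L=62 R=102
Round 2 (k=50): L=102 R=205
Round 3 (k=29): L=205 R=38
Round 4 (k=46): L=38 R=22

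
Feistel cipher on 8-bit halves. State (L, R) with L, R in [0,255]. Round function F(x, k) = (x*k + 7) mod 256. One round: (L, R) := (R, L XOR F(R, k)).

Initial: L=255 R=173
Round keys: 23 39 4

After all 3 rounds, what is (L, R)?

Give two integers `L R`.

Round 1 (k=23): L=173 R=109
Round 2 (k=39): L=109 R=15
Round 3 (k=4): L=15 R=46

Answer: 15 46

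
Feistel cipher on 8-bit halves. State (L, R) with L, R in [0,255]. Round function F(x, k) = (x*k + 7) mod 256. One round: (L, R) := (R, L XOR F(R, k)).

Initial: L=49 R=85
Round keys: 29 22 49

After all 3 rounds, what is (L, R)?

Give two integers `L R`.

Round 1 (k=29): L=85 R=153
Round 2 (k=22): L=153 R=120
Round 3 (k=49): L=120 R=102

Answer: 120 102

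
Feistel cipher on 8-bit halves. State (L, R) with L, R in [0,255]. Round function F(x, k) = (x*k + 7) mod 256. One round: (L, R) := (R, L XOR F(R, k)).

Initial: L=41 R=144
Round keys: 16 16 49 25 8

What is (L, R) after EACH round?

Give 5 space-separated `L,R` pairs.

Round 1 (k=16): L=144 R=46
Round 2 (k=16): L=46 R=119
Round 3 (k=49): L=119 R=224
Round 4 (k=25): L=224 R=144
Round 5 (k=8): L=144 R=103

Answer: 144,46 46,119 119,224 224,144 144,103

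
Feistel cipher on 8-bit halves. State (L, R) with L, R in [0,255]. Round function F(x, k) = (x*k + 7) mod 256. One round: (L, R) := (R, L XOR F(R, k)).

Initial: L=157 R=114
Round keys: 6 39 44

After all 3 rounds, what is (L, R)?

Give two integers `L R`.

Answer: 123 5

Derivation:
Round 1 (k=6): L=114 R=46
Round 2 (k=39): L=46 R=123
Round 3 (k=44): L=123 R=5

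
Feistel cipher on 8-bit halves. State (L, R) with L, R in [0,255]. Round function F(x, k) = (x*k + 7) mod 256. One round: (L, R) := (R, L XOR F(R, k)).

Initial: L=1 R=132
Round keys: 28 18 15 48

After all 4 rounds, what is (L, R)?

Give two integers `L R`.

Answer: 214 240

Derivation:
Round 1 (k=28): L=132 R=118
Round 2 (k=18): L=118 R=215
Round 3 (k=15): L=215 R=214
Round 4 (k=48): L=214 R=240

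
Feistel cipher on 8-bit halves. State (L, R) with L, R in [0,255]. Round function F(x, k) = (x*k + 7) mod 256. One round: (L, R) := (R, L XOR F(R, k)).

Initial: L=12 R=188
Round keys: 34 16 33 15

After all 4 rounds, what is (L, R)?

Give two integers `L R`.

Answer: 1 157

Derivation:
Round 1 (k=34): L=188 R=243
Round 2 (k=16): L=243 R=139
Round 3 (k=33): L=139 R=1
Round 4 (k=15): L=1 R=157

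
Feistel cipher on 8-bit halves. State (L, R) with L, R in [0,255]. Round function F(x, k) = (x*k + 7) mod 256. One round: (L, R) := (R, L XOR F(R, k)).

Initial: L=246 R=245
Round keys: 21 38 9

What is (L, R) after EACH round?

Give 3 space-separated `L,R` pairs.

Answer: 245,214 214,62 62,227

Derivation:
Round 1 (k=21): L=245 R=214
Round 2 (k=38): L=214 R=62
Round 3 (k=9): L=62 R=227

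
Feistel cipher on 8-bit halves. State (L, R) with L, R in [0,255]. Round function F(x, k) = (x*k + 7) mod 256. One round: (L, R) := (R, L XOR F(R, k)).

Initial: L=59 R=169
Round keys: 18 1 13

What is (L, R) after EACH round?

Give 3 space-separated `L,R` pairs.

Round 1 (k=18): L=169 R=210
Round 2 (k=1): L=210 R=112
Round 3 (k=13): L=112 R=101

Answer: 169,210 210,112 112,101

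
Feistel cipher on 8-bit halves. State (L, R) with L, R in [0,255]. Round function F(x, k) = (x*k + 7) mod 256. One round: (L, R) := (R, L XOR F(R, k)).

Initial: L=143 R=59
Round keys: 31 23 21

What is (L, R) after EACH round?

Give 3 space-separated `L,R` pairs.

Answer: 59,163 163,151 151,201

Derivation:
Round 1 (k=31): L=59 R=163
Round 2 (k=23): L=163 R=151
Round 3 (k=21): L=151 R=201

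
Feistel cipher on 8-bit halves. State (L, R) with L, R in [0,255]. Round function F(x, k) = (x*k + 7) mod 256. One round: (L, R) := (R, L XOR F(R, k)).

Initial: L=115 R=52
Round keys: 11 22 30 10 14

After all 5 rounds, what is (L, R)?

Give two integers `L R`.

Answer: 98 18

Derivation:
Round 1 (k=11): L=52 R=48
Round 2 (k=22): L=48 R=19
Round 3 (k=30): L=19 R=113
Round 4 (k=10): L=113 R=98
Round 5 (k=14): L=98 R=18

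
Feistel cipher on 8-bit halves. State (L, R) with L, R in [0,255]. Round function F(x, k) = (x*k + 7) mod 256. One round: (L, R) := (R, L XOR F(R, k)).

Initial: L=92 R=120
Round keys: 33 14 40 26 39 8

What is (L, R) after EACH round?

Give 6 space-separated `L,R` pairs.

Round 1 (k=33): L=120 R=35
Round 2 (k=14): L=35 R=137
Round 3 (k=40): L=137 R=76
Round 4 (k=26): L=76 R=54
Round 5 (k=39): L=54 R=13
Round 6 (k=8): L=13 R=89

Answer: 120,35 35,137 137,76 76,54 54,13 13,89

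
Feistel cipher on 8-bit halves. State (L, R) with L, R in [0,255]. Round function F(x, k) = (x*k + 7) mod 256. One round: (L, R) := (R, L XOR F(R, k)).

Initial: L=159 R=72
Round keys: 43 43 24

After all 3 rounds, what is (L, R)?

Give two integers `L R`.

Round 1 (k=43): L=72 R=128
Round 2 (k=43): L=128 R=207
Round 3 (k=24): L=207 R=239

Answer: 207 239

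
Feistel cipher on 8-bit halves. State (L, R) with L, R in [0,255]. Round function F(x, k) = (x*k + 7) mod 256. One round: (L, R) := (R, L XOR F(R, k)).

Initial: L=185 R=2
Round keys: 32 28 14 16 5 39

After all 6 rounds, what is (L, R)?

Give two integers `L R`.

Round 1 (k=32): L=2 R=254
Round 2 (k=28): L=254 R=205
Round 3 (k=14): L=205 R=195
Round 4 (k=16): L=195 R=250
Round 5 (k=5): L=250 R=42
Round 6 (k=39): L=42 R=151

Answer: 42 151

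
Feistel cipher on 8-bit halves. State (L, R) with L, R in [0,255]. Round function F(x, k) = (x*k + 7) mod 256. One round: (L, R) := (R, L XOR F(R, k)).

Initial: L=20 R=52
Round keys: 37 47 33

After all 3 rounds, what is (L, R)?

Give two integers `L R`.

Round 1 (k=37): L=52 R=159
Round 2 (k=47): L=159 R=12
Round 3 (k=33): L=12 R=12

Answer: 12 12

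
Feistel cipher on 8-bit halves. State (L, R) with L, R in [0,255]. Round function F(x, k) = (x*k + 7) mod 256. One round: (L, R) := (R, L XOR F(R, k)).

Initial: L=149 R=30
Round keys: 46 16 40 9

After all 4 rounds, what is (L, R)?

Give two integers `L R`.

Answer: 17 89

Derivation:
Round 1 (k=46): L=30 R=254
Round 2 (k=16): L=254 R=249
Round 3 (k=40): L=249 R=17
Round 4 (k=9): L=17 R=89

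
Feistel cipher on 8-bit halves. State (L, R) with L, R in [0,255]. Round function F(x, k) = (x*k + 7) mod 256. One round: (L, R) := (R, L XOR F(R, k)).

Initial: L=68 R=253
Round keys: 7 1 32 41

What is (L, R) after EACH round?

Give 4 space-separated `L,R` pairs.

Round 1 (k=7): L=253 R=182
Round 2 (k=1): L=182 R=64
Round 3 (k=32): L=64 R=177
Round 4 (k=41): L=177 R=32

Answer: 253,182 182,64 64,177 177,32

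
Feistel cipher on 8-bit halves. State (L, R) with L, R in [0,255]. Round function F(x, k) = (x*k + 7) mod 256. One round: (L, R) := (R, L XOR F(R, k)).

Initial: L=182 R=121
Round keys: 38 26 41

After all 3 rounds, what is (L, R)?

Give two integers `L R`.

Answer: 220 8

Derivation:
Round 1 (k=38): L=121 R=75
Round 2 (k=26): L=75 R=220
Round 3 (k=41): L=220 R=8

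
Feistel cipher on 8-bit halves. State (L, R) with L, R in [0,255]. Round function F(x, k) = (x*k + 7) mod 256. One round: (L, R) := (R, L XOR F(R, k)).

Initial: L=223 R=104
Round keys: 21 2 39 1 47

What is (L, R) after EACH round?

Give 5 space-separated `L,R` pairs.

Answer: 104,80 80,207 207,192 192,8 8,191

Derivation:
Round 1 (k=21): L=104 R=80
Round 2 (k=2): L=80 R=207
Round 3 (k=39): L=207 R=192
Round 4 (k=1): L=192 R=8
Round 5 (k=47): L=8 R=191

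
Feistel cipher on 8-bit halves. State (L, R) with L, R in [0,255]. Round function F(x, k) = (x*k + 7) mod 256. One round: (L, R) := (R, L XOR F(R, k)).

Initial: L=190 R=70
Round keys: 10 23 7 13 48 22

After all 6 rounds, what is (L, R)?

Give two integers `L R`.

Answer: 233 196

Derivation:
Round 1 (k=10): L=70 R=125
Round 2 (k=23): L=125 R=4
Round 3 (k=7): L=4 R=94
Round 4 (k=13): L=94 R=201
Round 5 (k=48): L=201 R=233
Round 6 (k=22): L=233 R=196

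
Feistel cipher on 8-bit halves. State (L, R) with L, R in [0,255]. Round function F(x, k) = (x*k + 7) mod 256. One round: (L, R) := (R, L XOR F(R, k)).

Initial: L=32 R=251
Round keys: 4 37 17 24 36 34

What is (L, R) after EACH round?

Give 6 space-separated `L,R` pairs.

Answer: 251,211 211,125 125,135 135,210 210,8 8,197

Derivation:
Round 1 (k=4): L=251 R=211
Round 2 (k=37): L=211 R=125
Round 3 (k=17): L=125 R=135
Round 4 (k=24): L=135 R=210
Round 5 (k=36): L=210 R=8
Round 6 (k=34): L=8 R=197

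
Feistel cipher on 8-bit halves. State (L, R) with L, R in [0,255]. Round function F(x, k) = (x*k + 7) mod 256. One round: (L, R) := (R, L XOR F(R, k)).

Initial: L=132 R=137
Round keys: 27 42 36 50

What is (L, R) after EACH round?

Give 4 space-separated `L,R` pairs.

Answer: 137,254 254,58 58,209 209,227

Derivation:
Round 1 (k=27): L=137 R=254
Round 2 (k=42): L=254 R=58
Round 3 (k=36): L=58 R=209
Round 4 (k=50): L=209 R=227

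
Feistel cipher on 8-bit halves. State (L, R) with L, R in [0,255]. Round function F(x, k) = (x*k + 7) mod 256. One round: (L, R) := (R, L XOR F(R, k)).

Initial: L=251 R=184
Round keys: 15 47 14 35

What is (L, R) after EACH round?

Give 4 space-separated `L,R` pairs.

Answer: 184,52 52,43 43,85 85,141

Derivation:
Round 1 (k=15): L=184 R=52
Round 2 (k=47): L=52 R=43
Round 3 (k=14): L=43 R=85
Round 4 (k=35): L=85 R=141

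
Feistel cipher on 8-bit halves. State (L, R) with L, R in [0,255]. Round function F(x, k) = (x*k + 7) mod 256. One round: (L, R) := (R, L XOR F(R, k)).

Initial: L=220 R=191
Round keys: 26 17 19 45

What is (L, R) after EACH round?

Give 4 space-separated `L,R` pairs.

Round 1 (k=26): L=191 R=177
Round 2 (k=17): L=177 R=119
Round 3 (k=19): L=119 R=109
Round 4 (k=45): L=109 R=71

Answer: 191,177 177,119 119,109 109,71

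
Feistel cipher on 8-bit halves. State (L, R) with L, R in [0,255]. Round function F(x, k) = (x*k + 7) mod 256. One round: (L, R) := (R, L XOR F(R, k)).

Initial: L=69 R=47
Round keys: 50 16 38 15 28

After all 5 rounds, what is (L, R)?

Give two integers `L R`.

Round 1 (k=50): L=47 R=112
Round 2 (k=16): L=112 R=40
Round 3 (k=38): L=40 R=135
Round 4 (k=15): L=135 R=216
Round 5 (k=28): L=216 R=32

Answer: 216 32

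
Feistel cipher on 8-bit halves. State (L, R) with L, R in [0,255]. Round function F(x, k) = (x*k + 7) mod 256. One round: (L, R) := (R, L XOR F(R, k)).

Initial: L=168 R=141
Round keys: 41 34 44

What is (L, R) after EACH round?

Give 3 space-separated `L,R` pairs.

Round 1 (k=41): L=141 R=52
Round 2 (k=34): L=52 R=98
Round 3 (k=44): L=98 R=235

Answer: 141,52 52,98 98,235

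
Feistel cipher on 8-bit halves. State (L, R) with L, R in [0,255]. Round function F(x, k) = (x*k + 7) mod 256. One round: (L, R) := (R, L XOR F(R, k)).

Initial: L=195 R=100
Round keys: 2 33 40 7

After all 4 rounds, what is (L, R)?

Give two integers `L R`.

Answer: 147 251

Derivation:
Round 1 (k=2): L=100 R=12
Round 2 (k=33): L=12 R=247
Round 3 (k=40): L=247 R=147
Round 4 (k=7): L=147 R=251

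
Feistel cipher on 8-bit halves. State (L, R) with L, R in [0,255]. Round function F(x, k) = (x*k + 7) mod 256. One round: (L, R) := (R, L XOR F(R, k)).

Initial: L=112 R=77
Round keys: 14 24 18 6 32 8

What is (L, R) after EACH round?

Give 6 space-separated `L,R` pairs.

Round 1 (k=14): L=77 R=77
Round 2 (k=24): L=77 R=114
Round 3 (k=18): L=114 R=70
Round 4 (k=6): L=70 R=217
Round 5 (k=32): L=217 R=97
Round 6 (k=8): L=97 R=214

Answer: 77,77 77,114 114,70 70,217 217,97 97,214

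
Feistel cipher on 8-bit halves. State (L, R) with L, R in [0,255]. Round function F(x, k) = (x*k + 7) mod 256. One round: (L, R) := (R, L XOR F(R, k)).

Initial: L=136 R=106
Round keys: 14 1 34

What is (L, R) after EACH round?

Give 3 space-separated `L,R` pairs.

Answer: 106,91 91,8 8,76

Derivation:
Round 1 (k=14): L=106 R=91
Round 2 (k=1): L=91 R=8
Round 3 (k=34): L=8 R=76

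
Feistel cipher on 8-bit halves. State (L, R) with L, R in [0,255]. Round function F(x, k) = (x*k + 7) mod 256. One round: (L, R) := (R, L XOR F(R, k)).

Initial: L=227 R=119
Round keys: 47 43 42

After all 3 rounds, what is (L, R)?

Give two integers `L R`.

Answer: 255 222

Derivation:
Round 1 (k=47): L=119 R=3
Round 2 (k=43): L=3 R=255
Round 3 (k=42): L=255 R=222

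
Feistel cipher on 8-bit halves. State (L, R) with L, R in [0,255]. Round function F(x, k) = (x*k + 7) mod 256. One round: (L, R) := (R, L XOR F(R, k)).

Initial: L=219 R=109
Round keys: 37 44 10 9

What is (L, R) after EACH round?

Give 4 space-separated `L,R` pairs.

Answer: 109,19 19,38 38,144 144,49

Derivation:
Round 1 (k=37): L=109 R=19
Round 2 (k=44): L=19 R=38
Round 3 (k=10): L=38 R=144
Round 4 (k=9): L=144 R=49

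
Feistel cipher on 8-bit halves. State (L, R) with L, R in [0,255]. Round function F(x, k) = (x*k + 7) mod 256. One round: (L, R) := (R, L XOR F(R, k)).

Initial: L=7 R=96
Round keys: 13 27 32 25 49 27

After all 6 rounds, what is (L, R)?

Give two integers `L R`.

Round 1 (k=13): L=96 R=224
Round 2 (k=27): L=224 R=199
Round 3 (k=32): L=199 R=7
Round 4 (k=25): L=7 R=113
Round 5 (k=49): L=113 R=175
Round 6 (k=27): L=175 R=13

Answer: 175 13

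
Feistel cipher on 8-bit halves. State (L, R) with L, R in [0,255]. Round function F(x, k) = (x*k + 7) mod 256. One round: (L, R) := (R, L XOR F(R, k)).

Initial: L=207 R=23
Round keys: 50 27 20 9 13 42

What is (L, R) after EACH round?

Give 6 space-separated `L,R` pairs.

Round 1 (k=50): L=23 R=74
Round 2 (k=27): L=74 R=194
Round 3 (k=20): L=194 R=101
Round 4 (k=9): L=101 R=86
Round 5 (k=13): L=86 R=0
Round 6 (k=42): L=0 R=81

Answer: 23,74 74,194 194,101 101,86 86,0 0,81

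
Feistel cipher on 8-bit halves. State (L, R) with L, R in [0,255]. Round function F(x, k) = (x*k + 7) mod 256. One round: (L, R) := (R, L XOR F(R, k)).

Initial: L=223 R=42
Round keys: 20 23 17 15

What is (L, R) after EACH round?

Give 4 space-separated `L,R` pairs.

Answer: 42,144 144,221 221,36 36,254

Derivation:
Round 1 (k=20): L=42 R=144
Round 2 (k=23): L=144 R=221
Round 3 (k=17): L=221 R=36
Round 4 (k=15): L=36 R=254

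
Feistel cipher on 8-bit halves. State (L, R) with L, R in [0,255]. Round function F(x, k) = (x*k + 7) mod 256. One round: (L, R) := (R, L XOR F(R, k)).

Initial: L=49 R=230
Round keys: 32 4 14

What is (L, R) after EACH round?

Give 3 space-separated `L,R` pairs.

Round 1 (k=32): L=230 R=246
Round 2 (k=4): L=246 R=57
Round 3 (k=14): L=57 R=211

Answer: 230,246 246,57 57,211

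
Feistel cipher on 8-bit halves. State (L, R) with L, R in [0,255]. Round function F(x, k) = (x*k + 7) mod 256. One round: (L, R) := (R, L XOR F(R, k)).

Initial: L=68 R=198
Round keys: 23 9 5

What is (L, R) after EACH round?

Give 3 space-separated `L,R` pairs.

Round 1 (k=23): L=198 R=149
Round 2 (k=9): L=149 R=130
Round 3 (k=5): L=130 R=4

Answer: 198,149 149,130 130,4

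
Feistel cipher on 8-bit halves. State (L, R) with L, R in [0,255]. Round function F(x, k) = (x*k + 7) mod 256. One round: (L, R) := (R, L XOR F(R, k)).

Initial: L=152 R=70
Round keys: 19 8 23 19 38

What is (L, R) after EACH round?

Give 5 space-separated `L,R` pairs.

Answer: 70,161 161,73 73,55 55,85 85,146

Derivation:
Round 1 (k=19): L=70 R=161
Round 2 (k=8): L=161 R=73
Round 3 (k=23): L=73 R=55
Round 4 (k=19): L=55 R=85
Round 5 (k=38): L=85 R=146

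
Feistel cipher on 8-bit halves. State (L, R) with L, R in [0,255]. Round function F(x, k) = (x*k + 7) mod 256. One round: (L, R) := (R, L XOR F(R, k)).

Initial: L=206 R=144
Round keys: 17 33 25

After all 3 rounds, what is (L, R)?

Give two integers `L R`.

Round 1 (k=17): L=144 R=89
Round 2 (k=33): L=89 R=16
Round 3 (k=25): L=16 R=206

Answer: 16 206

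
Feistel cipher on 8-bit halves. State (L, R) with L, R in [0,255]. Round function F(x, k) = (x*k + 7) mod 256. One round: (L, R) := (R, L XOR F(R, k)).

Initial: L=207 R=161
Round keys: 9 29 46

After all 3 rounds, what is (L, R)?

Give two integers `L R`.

Answer: 203 254

Derivation:
Round 1 (k=9): L=161 R=127
Round 2 (k=29): L=127 R=203
Round 3 (k=46): L=203 R=254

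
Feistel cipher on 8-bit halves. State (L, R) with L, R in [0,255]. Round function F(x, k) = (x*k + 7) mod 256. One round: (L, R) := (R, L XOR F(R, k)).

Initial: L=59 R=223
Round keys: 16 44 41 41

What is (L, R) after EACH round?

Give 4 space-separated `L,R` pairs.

Answer: 223,204 204,200 200,195 195,138

Derivation:
Round 1 (k=16): L=223 R=204
Round 2 (k=44): L=204 R=200
Round 3 (k=41): L=200 R=195
Round 4 (k=41): L=195 R=138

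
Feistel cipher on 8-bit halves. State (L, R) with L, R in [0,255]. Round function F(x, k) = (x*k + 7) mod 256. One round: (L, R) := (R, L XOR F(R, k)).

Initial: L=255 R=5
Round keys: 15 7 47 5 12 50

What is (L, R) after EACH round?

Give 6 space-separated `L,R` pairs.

Answer: 5,173 173,199 199,61 61,255 255,198 198,76

Derivation:
Round 1 (k=15): L=5 R=173
Round 2 (k=7): L=173 R=199
Round 3 (k=47): L=199 R=61
Round 4 (k=5): L=61 R=255
Round 5 (k=12): L=255 R=198
Round 6 (k=50): L=198 R=76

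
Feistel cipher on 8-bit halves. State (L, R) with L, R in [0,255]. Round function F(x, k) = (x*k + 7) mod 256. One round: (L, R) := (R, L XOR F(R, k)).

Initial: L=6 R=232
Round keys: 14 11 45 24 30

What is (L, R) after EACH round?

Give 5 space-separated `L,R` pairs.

Answer: 232,177 177,74 74,184 184,13 13,53

Derivation:
Round 1 (k=14): L=232 R=177
Round 2 (k=11): L=177 R=74
Round 3 (k=45): L=74 R=184
Round 4 (k=24): L=184 R=13
Round 5 (k=30): L=13 R=53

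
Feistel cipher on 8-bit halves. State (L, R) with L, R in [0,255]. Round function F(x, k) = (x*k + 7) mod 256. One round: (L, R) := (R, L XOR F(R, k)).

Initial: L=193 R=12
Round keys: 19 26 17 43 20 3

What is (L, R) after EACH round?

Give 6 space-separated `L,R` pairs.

Answer: 12,42 42,71 71,148 148,164 164,67 67,116

Derivation:
Round 1 (k=19): L=12 R=42
Round 2 (k=26): L=42 R=71
Round 3 (k=17): L=71 R=148
Round 4 (k=43): L=148 R=164
Round 5 (k=20): L=164 R=67
Round 6 (k=3): L=67 R=116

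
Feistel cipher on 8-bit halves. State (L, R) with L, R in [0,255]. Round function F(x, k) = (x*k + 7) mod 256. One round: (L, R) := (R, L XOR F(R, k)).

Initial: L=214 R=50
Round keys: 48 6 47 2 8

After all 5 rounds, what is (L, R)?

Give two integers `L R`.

Answer: 6 62

Derivation:
Round 1 (k=48): L=50 R=177
Round 2 (k=6): L=177 R=31
Round 3 (k=47): L=31 R=9
Round 4 (k=2): L=9 R=6
Round 5 (k=8): L=6 R=62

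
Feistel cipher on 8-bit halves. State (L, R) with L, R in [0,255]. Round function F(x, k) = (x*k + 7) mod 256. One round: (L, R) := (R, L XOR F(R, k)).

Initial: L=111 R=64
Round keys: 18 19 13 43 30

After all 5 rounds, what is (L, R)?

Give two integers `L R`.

Round 1 (k=18): L=64 R=232
Round 2 (k=19): L=232 R=127
Round 3 (k=13): L=127 R=146
Round 4 (k=43): L=146 R=242
Round 5 (k=30): L=242 R=241

Answer: 242 241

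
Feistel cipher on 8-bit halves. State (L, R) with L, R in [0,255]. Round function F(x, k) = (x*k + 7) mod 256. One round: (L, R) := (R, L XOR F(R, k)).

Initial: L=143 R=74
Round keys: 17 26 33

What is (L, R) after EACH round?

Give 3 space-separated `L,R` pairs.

Round 1 (k=17): L=74 R=126
Round 2 (k=26): L=126 R=153
Round 3 (k=33): L=153 R=190

Answer: 74,126 126,153 153,190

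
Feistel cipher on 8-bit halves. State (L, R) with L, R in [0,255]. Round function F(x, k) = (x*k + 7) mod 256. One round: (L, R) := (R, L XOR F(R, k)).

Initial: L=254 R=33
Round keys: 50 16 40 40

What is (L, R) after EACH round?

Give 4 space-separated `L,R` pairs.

Round 1 (k=50): L=33 R=135
Round 2 (k=16): L=135 R=86
Round 3 (k=40): L=86 R=240
Round 4 (k=40): L=240 R=209

Answer: 33,135 135,86 86,240 240,209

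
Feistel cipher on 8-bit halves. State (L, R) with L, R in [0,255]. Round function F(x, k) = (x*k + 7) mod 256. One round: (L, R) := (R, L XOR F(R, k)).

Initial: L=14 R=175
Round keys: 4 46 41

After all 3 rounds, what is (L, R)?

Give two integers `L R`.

Round 1 (k=4): L=175 R=205
Round 2 (k=46): L=205 R=114
Round 3 (k=41): L=114 R=132

Answer: 114 132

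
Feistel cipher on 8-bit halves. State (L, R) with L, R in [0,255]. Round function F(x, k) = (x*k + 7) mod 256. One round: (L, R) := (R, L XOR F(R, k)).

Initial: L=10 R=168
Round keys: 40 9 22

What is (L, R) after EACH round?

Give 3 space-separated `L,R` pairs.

Answer: 168,77 77,20 20,242

Derivation:
Round 1 (k=40): L=168 R=77
Round 2 (k=9): L=77 R=20
Round 3 (k=22): L=20 R=242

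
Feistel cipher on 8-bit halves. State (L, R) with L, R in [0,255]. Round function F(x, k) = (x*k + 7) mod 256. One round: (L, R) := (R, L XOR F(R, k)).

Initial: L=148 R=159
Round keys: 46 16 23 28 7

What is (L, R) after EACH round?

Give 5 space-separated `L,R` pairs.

Round 1 (k=46): L=159 R=13
Round 2 (k=16): L=13 R=72
Round 3 (k=23): L=72 R=114
Round 4 (k=28): L=114 R=55
Round 5 (k=7): L=55 R=250

Answer: 159,13 13,72 72,114 114,55 55,250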